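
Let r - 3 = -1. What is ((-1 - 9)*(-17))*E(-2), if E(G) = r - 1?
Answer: 170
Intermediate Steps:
r = 2 (r = 3 - 1 = 2)
E(G) = 1 (E(G) = 2 - 1 = 1)
((-1 - 9)*(-17))*E(-2) = ((-1 - 9)*(-17))*1 = -10*(-17)*1 = 170*1 = 170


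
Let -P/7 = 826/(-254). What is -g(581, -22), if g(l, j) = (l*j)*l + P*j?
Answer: 943209036/127 ≈ 7.4268e+6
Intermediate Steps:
P = 2891/127 (P = -5782/(-254) = -5782*(-1)/254 = -7*(-413/127) = 2891/127 ≈ 22.764)
g(l, j) = 2891*j/127 + j*l**2 (g(l, j) = (l*j)*l + 2891*j/127 = (j*l)*l + 2891*j/127 = j*l**2 + 2891*j/127 = 2891*j/127 + j*l**2)
-g(581, -22) = -(-22)*(2891 + 127*581**2)/127 = -(-22)*(2891 + 127*337561)/127 = -(-22)*(2891 + 42870247)/127 = -(-22)*42873138/127 = -1*(-943209036/127) = 943209036/127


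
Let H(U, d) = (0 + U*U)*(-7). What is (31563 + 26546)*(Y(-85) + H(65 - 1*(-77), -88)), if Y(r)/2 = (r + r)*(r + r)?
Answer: -4843268932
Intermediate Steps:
Y(r) = 8*r² (Y(r) = 2*((r + r)*(r + r)) = 2*((2*r)*(2*r)) = 2*(4*r²) = 8*r²)
H(U, d) = -7*U² (H(U, d) = (0 + U²)*(-7) = U²*(-7) = -7*U²)
(31563 + 26546)*(Y(-85) + H(65 - 1*(-77), -88)) = (31563 + 26546)*(8*(-85)² - 7*(65 - 1*(-77))²) = 58109*(8*7225 - 7*(65 + 77)²) = 58109*(57800 - 7*142²) = 58109*(57800 - 7*20164) = 58109*(57800 - 141148) = 58109*(-83348) = -4843268932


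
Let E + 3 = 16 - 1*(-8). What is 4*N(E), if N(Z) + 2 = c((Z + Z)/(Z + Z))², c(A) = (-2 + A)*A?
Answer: -4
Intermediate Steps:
E = 21 (E = -3 + (16 - 1*(-8)) = -3 + (16 + 8) = -3 + 24 = 21)
c(A) = A*(-2 + A)
N(Z) = -1 (N(Z) = -2 + (((Z + Z)/(Z + Z))*(-2 + (Z + Z)/(Z + Z)))² = -2 + (((2*Z)/((2*Z)))*(-2 + (2*Z)/((2*Z))))² = -2 + (((2*Z)*(1/(2*Z)))*(-2 + (2*Z)*(1/(2*Z))))² = -2 + (1*(-2 + 1))² = -2 + (1*(-1))² = -2 + (-1)² = -2 + 1 = -1)
4*N(E) = 4*(-1) = -4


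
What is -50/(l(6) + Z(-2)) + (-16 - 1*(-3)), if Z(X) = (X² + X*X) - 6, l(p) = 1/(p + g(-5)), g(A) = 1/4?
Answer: -976/27 ≈ -36.148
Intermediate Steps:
g(A) = ¼
l(p) = 1/(¼ + p) (l(p) = 1/(p + ¼) = 1/(¼ + p))
Z(X) = -6 + 2*X² (Z(X) = (X² + X²) - 6 = 2*X² - 6 = -6 + 2*X²)
-50/(l(6) + Z(-2)) + (-16 - 1*(-3)) = -50/(4/(1 + 4*6) + (-6 + 2*(-2)²)) + (-16 - 1*(-3)) = -50/(4/(1 + 24) + (-6 + 2*4)) + (-16 + 3) = -50/(4/25 + (-6 + 8)) - 13 = -50/(4*(1/25) + 2) - 13 = -50/(4/25 + 2) - 13 = -50/54/25 - 13 = -50*25/54 - 13 = -625/27 - 13 = -976/27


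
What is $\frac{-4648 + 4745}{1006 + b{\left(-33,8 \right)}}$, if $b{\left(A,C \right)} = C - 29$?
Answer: $\frac{97}{985} \approx 0.098477$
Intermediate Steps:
$b{\left(A,C \right)} = -29 + C$
$\frac{-4648 + 4745}{1006 + b{\left(-33,8 \right)}} = \frac{-4648 + 4745}{1006 + \left(-29 + 8\right)} = \frac{97}{1006 - 21} = \frac{97}{985}$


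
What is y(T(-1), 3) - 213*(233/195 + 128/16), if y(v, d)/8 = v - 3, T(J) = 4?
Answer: -126783/65 ≈ -1950.5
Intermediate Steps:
y(v, d) = -24 + 8*v (y(v, d) = 8*(v - 3) = 8*(-3 + v) = -24 + 8*v)
y(T(-1), 3) - 213*(233/195 + 128/16) = (-24 + 8*4) - 213*(233/195 + 128/16) = (-24 + 32) - 213*(233*(1/195) + 128*(1/16)) = 8 - 213*(233/195 + 8) = 8 - 213*1793/195 = 8 - 127303/65 = -126783/65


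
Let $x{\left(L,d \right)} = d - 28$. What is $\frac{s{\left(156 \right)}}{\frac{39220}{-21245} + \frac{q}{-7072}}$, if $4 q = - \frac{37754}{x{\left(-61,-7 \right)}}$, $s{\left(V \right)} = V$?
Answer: $- \frac{2232206080}{26961239} \approx -82.793$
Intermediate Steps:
$x{\left(L,d \right)} = -28 + d$
$q = \frac{18877}{70}$ ($q = \frac{\left(-37754\right) \frac{1}{-28 - 7}}{4} = \frac{\left(-37754\right) \frac{1}{-35}}{4} = \frac{\left(-37754\right) \left(- \frac{1}{35}\right)}{4} = \frac{1}{4} \cdot \frac{37754}{35} = \frac{18877}{70} \approx 269.67$)
$\frac{s{\left(156 \right)}}{\frac{39220}{-21245} + \frac{q}{-7072}} = \frac{156}{\frac{39220}{-21245} + \frac{18877}{70 \left(-7072\right)}} = \frac{156}{39220 \left(- \frac{1}{21245}\right) + \frac{18877}{70} \left(- \frac{1}{7072}\right)} = \frac{156}{- \frac{7844}{4249} - \frac{18877}{495040}} = \frac{156}{- \frac{80883717}{42927040}} = 156 \left(- \frac{42927040}{80883717}\right) = - \frac{2232206080}{26961239}$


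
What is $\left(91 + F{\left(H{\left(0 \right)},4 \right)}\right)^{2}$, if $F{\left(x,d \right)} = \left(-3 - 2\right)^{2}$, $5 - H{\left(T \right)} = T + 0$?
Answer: $13456$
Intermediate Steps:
$H{\left(T \right)} = 5 - T$ ($H{\left(T \right)} = 5 - \left(T + 0\right) = 5 - T$)
$F{\left(x,d \right)} = 25$ ($F{\left(x,d \right)} = \left(-5\right)^{2} = 25$)
$\left(91 + F{\left(H{\left(0 \right)},4 \right)}\right)^{2} = \left(91 + 25\right)^{2} = 116^{2} = 13456$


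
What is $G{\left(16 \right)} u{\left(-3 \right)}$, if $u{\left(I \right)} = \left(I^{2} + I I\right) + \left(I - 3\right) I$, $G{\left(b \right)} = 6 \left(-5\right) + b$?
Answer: $-504$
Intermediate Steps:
$G{\left(b \right)} = -30 + b$
$u{\left(I \right)} = 2 I^{2} + I \left(-3 + I\right)$ ($u{\left(I \right)} = \left(I^{2} + I^{2}\right) + \left(-3 + I\right) I = 2 I^{2} + I \left(-3 + I\right)$)
$G{\left(16 \right)} u{\left(-3 \right)} = \left(-30 + 16\right) 3 \left(-3\right) \left(-1 - 3\right) = - 14 \cdot 3 \left(-3\right) \left(-4\right) = \left(-14\right) 36 = -504$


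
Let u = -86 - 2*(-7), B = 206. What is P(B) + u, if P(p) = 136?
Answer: 64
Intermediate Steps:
u = -72 (u = -86 + 14 = -72)
P(B) + u = 136 - 72 = 64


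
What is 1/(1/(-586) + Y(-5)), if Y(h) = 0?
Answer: -586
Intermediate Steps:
1/(1/(-586) + Y(-5)) = 1/(1/(-586) + 0) = 1/(-1/586 + 0) = 1/(-1/586) = -586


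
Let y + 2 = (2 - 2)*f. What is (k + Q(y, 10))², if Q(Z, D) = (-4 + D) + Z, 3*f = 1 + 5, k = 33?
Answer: 1369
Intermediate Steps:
f = 2 (f = (1 + 5)/3 = (⅓)*6 = 2)
y = -2 (y = -2 + (2 - 2)*2 = -2 + 0*2 = -2 + 0 = -2)
Q(Z, D) = -4 + D + Z
(k + Q(y, 10))² = (33 + (-4 + 10 - 2))² = (33 + 4)² = 37² = 1369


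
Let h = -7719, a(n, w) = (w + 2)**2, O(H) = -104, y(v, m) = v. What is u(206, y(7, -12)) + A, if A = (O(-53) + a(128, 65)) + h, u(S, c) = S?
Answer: -3128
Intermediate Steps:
a(n, w) = (2 + w)**2
A = -3334 (A = (-104 + (2 + 65)**2) - 7719 = (-104 + 67**2) - 7719 = (-104 + 4489) - 7719 = 4385 - 7719 = -3334)
u(206, y(7, -12)) + A = 206 - 3334 = -3128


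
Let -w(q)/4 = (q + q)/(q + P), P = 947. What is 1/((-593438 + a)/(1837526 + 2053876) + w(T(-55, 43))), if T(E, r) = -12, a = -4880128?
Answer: -11890395/15503953 ≈ -0.76693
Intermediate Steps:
w(q) = -8*q/(947 + q) (w(q) = -4*(q + q)/(q + 947) = -4*2*q/(947 + q) = -8*q/(947 + q))
1/((-593438 + a)/(1837526 + 2053876) + w(T(-55, 43))) = 1/((-593438 - 4880128)/(1837526 + 2053876) - 8*(-12)/(947 - 12)) = 1/(-5473566/3891402 - 8*(-12)/935) = 1/(-5473566*1/3891402 - 8*(-12)*1/935) = 1/(-304087/216189 + 96/935) = 1/(-15503953/11890395) = -11890395/15503953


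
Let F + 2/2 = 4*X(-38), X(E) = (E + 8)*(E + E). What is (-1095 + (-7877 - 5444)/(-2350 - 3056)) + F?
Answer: 43391065/5406 ≈ 8026.5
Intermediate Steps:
X(E) = 2*E*(8 + E) (X(E) = (8 + E)*(2*E) = 2*E*(8 + E))
F = 9119 (F = -1 + 4*(2*(-38)*(8 - 38)) = -1 + 4*(2*(-38)*(-30)) = -1 + 4*2280 = -1 + 9120 = 9119)
(-1095 + (-7877 - 5444)/(-2350 - 3056)) + F = (-1095 + (-7877 - 5444)/(-2350 - 3056)) + 9119 = (-1095 - 13321/(-5406)) + 9119 = (-1095 - 13321*(-1/5406)) + 9119 = (-1095 + 13321/5406) + 9119 = -5906249/5406 + 9119 = 43391065/5406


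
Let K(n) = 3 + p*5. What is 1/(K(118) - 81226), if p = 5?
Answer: -1/81198 ≈ -1.2316e-5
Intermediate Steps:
K(n) = 28 (K(n) = 3 + 5*5 = 3 + 25 = 28)
1/(K(118) - 81226) = 1/(28 - 81226) = 1/(-81198) = -1/81198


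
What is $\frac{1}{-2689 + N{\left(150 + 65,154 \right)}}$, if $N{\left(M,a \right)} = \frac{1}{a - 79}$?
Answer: $- \frac{75}{201674} \approx -0.00037189$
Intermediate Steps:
$N{\left(M,a \right)} = \frac{1}{-79 + a}$
$\frac{1}{-2689 + N{\left(150 + 65,154 \right)}} = \frac{1}{-2689 + \frac{1}{-79 + 154}} = \frac{1}{-2689 + \frac{1}{75}} = \frac{1}{- \frac{201674}{75}} = - \frac{75}{201674}$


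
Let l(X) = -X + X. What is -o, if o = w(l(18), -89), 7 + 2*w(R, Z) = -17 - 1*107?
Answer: 131/2 ≈ 65.500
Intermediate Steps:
l(X) = 0
w(R, Z) = -131/2 (w(R, Z) = -7/2 + (-17 - 1*107)/2 = -7/2 + (-17 - 107)/2 = -7/2 + (½)*(-124) = -7/2 - 62 = -131/2)
o = -131/2 ≈ -65.500
-o = -1*(-131/2) = 131/2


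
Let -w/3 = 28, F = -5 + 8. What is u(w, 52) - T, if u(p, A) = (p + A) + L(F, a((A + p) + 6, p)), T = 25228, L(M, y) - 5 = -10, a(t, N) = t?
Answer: -25265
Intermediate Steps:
F = 3
L(M, y) = -5 (L(M, y) = 5 - 10 = -5)
w = -84 (w = -3*28 = -84)
u(p, A) = -5 + A + p (u(p, A) = (p + A) - 5 = (A + p) - 5 = -5 + A + p)
u(w, 52) - T = (-5 + 52 - 84) - 1*25228 = -37 - 25228 = -25265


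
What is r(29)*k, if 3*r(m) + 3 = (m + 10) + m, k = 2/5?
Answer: 26/3 ≈ 8.6667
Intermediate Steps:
k = ⅖ (k = 2*(⅕) = ⅖ ≈ 0.40000)
r(m) = 7/3 + 2*m/3 (r(m) = -1 + ((m + 10) + m)/3 = -1 + ((10 + m) + m)/3 = -1 + (10 + 2*m)/3 = -1 + (10/3 + 2*m/3) = 7/3 + 2*m/3)
r(29)*k = (7/3 + (⅔)*29)*(⅖) = (7/3 + 58/3)*(⅖) = (65/3)*(⅖) = 26/3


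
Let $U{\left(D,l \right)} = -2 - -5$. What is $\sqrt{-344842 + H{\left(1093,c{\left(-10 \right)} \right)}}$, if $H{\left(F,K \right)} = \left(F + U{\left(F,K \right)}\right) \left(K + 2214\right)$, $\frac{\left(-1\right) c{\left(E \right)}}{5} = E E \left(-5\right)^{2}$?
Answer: $3 i \sqrt{1290922} \approx 3408.6 i$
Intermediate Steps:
$U{\left(D,l \right)} = 3$ ($U{\left(D,l \right)} = -2 + 5 = 3$)
$c{\left(E \right)} = - 125 E^{2}$ ($c{\left(E \right)} = - 5 E E \left(-5\right)^{2} = - 5 E^{2} \cdot 25 = - 5 \cdot 25 E^{2} = - 125 E^{2}$)
$H{\left(F,K \right)} = \left(3 + F\right) \left(2214 + K\right)$ ($H{\left(F,K \right)} = \left(F + 3\right) \left(K + 2214\right) = \left(3 + F\right) \left(2214 + K\right)$)
$\sqrt{-344842 + H{\left(1093,c{\left(-10 \right)} \right)}} = \sqrt{-344842 + \left(6642 + 3 \left(- 125 \left(-10\right)^{2}\right) + 2214 \cdot 1093 + 1093 \left(- 125 \left(-10\right)^{2}\right)\right)} = \sqrt{-344842 + \left(6642 + 3 \left(\left(-125\right) 100\right) + 2419902 + 1093 \left(\left(-125\right) 100\right)\right)} = \sqrt{-344842 + \left(6642 + 3 \left(-12500\right) + 2419902 + 1093 \left(-12500\right)\right)} = \sqrt{-344842 + \left(6642 - 37500 + 2419902 - 13662500\right)} = \sqrt{-344842 - 11273456} = \sqrt{-11618298} = 3 i \sqrt{1290922}$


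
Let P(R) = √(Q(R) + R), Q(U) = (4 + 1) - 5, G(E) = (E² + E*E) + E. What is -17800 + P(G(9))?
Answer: -17800 + 3*√19 ≈ -17787.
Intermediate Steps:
G(E) = E + 2*E² (G(E) = (E² + E²) + E = 2*E² + E = E + 2*E²)
Q(U) = 0 (Q(U) = 5 - 5 = 0)
P(R) = √R (P(R) = √(0 + R) = √R)
-17800 + P(G(9)) = -17800 + √(9*(1 + 2*9)) = -17800 + √(9*(1 + 18)) = -17800 + √(9*19) = -17800 + √171 = -17800 + 3*√19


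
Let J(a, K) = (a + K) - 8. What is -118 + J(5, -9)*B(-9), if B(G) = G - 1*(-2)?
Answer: -34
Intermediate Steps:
J(a, K) = -8 + K + a (J(a, K) = (K + a) - 8 = -8 + K + a)
B(G) = 2 + G (B(G) = G + 2 = 2 + G)
-118 + J(5, -9)*B(-9) = -118 + (-8 - 9 + 5)*(2 - 9) = -118 - 12*(-7) = -118 + 84 = -34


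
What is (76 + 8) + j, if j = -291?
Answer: -207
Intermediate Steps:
(76 + 8) + j = (76 + 8) - 291 = 84 - 291 = -207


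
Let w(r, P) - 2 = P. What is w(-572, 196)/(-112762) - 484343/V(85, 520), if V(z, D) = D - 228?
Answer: -27307771591/16463252 ≈ -1658.7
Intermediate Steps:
V(z, D) = -228 + D
w(r, P) = 2 + P
w(-572, 196)/(-112762) - 484343/V(85, 520) = (2 + 196)/(-112762) - 484343/(-228 + 520) = 198*(-1/112762) - 484343/292 = -99/56381 - 484343*1/292 = -99/56381 - 484343/292 = -27307771591/16463252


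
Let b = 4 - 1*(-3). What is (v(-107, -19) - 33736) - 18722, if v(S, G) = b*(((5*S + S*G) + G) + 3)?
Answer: -42084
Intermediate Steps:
b = 7 (b = 4 + 3 = 7)
v(S, G) = 21 + 7*G + 35*S + 7*G*S (v(S, G) = 7*(((5*S + S*G) + G) + 3) = 7*(((5*S + G*S) + G) + 3) = 7*((G + 5*S + G*S) + 3) = 7*(3 + G + 5*S + G*S) = 21 + 7*G + 35*S + 7*G*S)
(v(-107, -19) - 33736) - 18722 = ((21 + 7*(-19) + 35*(-107) + 7*(-19)*(-107)) - 33736) - 18722 = ((21 - 133 - 3745 + 14231) - 33736) - 18722 = (10374 - 33736) - 18722 = -23362 - 18722 = -42084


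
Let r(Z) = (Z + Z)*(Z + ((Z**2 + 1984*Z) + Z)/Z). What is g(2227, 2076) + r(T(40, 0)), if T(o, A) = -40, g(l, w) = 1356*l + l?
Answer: 2869639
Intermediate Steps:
g(l, w) = 1357*l
r(Z) = 2*Z*(Z + (Z**2 + 1985*Z)/Z) (r(Z) = (2*Z)*(Z + (Z**2 + 1985*Z)/Z) = 2*Z*(Z + (Z**2 + 1985*Z)/Z))
g(2227, 2076) + r(T(40, 0)) = 1357*2227 + 2*(-40)*(1985 + 2*(-40)) = 3022039 + 2*(-40)*(1985 - 80) = 3022039 + 2*(-40)*1905 = 3022039 - 152400 = 2869639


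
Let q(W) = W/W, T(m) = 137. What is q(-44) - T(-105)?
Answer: -136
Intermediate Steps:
q(W) = 1
q(-44) - T(-105) = 1 - 1*137 = 1 - 137 = -136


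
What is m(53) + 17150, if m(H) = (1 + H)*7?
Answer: 17528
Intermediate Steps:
m(H) = 7 + 7*H
m(53) + 17150 = (7 + 7*53) + 17150 = (7 + 371) + 17150 = 378 + 17150 = 17528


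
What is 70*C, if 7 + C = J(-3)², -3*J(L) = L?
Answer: -420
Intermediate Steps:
J(L) = -L/3
C = -6 (C = -7 + (-⅓*(-3))² = -7 + 1² = -7 + 1 = -6)
70*C = 70*(-6) = -420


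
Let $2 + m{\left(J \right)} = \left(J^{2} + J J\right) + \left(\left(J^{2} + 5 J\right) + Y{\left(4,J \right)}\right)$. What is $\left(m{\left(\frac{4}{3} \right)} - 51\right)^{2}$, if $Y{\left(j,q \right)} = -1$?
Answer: $1764$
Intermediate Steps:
$m{\left(J \right)} = -3 + 3 J^{2} + 5 J$ ($m{\left(J \right)} = -2 - \left(1 - 5 J - 2 J^{2} - J J\right) = -2 + \left(\left(J^{2} + J^{2}\right) + \left(-1 + J^{2} + 5 J\right)\right) = -2 + \left(2 J^{2} + \left(-1 + J^{2} + 5 J\right)\right) = -2 + \left(-1 + 3 J^{2} + 5 J\right) = -3 + 3 J^{2} + 5 J$)
$\left(m{\left(\frac{4}{3} \right)} - 51\right)^{2} = \left(\left(-3 + 3 \left(\frac{4}{3}\right)^{2} + 5 \cdot \frac{4}{3}\right) - 51\right)^{2} = \left(\left(-3 + 3 \cdot \frac{16}{9} + \frac{20}{3}\right) - 51\right)^{2} = \left(\left(-3 + \frac{16}{3} + \frac{20}{3}\right) - 51\right)^{2} = \left(9 - 51\right)^{2} = \left(-42\right)^{2} = 1764$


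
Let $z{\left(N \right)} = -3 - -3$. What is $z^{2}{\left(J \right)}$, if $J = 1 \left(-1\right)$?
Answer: $0$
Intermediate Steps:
$J = -1$
$z{\left(N \right)} = 0$ ($z{\left(N \right)} = -3 + 3 = 0$)
$z^{2}{\left(J \right)} = 0^{2} = 0$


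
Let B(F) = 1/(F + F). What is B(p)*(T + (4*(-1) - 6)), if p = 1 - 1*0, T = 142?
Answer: 66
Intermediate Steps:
p = 1 (p = 1 + 0 = 1)
B(F) = 1/(2*F)
B(p)*(T + (4*(-1) - 6)) = ((1/2)/1)*(142 + (4*(-1) - 6)) = ((1/2)*1)*(142 + (-4 - 6)) = (142 - 10)/2 = (1/2)*132 = 66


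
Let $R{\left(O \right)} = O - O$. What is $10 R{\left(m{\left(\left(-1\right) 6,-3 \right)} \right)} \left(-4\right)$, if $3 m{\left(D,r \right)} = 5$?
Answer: $0$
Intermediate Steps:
$m{\left(D,r \right)} = \frac{5}{3}$ ($m{\left(D,r \right)} = \frac{1}{3} \cdot 5 = \frac{5}{3}$)
$R{\left(O \right)} = 0$
$10 R{\left(m{\left(\left(-1\right) 6,-3 \right)} \right)} \left(-4\right) = 10 \cdot 0 \left(-4\right) = 0 \left(-4\right) = 0$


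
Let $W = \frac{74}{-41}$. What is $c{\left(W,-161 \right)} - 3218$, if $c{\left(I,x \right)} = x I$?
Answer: $- \frac{120024}{41} \approx -2927.4$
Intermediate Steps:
$W = - \frac{74}{41}$ ($W = 74 \left(- \frac{1}{41}\right) = - \frac{74}{41} \approx -1.8049$)
$c{\left(I,x \right)} = I x$
$c{\left(W,-161 \right)} - 3218 = \left(- \frac{74}{41}\right) \left(-161\right) - 3218 = \frac{11914}{41} - 3218 = - \frac{120024}{41}$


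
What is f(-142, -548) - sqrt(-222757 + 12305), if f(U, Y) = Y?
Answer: -548 - 2*I*sqrt(52613) ≈ -548.0 - 458.75*I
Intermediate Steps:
f(-142, -548) - sqrt(-222757 + 12305) = -548 - sqrt(-222757 + 12305) = -548 - sqrt(-210452) = -548 - 2*I*sqrt(52613)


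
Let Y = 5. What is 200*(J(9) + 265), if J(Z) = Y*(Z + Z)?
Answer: 71000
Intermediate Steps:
J(Z) = 10*Z (J(Z) = 5*(Z + Z) = 5*(2*Z) = 10*Z)
200*(J(9) + 265) = 200*(10*9 + 265) = 200*(90 + 265) = 200*355 = 71000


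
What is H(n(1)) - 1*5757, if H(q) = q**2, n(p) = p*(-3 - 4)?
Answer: -5708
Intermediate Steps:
n(p) = -7*p (n(p) = p*(-7) = -7*p)
H(n(1)) - 1*5757 = (-7*1)**2 - 1*5757 = (-7)**2 - 5757 = 49 - 5757 = -5708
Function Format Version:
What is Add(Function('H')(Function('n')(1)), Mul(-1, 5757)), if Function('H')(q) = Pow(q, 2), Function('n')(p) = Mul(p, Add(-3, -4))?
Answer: -5708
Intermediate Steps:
Function('n')(p) = Mul(-7, p) (Function('n')(p) = Mul(p, -7) = Mul(-7, p))
Add(Function('H')(Function('n')(1)), Mul(-1, 5757)) = Add(Pow(Mul(-7, 1), 2), Mul(-1, 5757)) = Add(Pow(-7, 2), -5757) = Add(49, -5757) = -5708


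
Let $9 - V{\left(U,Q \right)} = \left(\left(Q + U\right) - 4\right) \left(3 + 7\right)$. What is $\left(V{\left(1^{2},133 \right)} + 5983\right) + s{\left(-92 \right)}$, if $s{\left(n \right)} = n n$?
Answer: $13156$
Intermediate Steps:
$s{\left(n \right)} = n^{2}$
$V{\left(U,Q \right)} = 49 - 10 Q - 10 U$ ($V{\left(U,Q \right)} = 9 - \left(\left(Q + U\right) - 4\right) \left(3 + 7\right) = 9 - \left(-4 + Q + U\right) 10 = 9 - \left(-40 + 10 Q + 10 U\right) = 49 - 10 Q - 10 U$)
$\left(V{\left(1^{2},133 \right)} + 5983\right) + s{\left(-92 \right)} = \left(\left(49 - 1330 - 10 \cdot 1^{2}\right) + 5983\right) + \left(-92\right)^{2} = \left(\left(49 - 1330 - 10\right) + 5983\right) + 8464 = \left(-1291 + 5983\right) + 8464 = 4692 + 8464 = 13156$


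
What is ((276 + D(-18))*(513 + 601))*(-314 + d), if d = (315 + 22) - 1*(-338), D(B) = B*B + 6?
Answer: 243705324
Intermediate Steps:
D(B) = 6 + B² (D(B) = B² + 6 = 6 + B²)
d = 675 (d = 337 + 338 = 675)
((276 + D(-18))*(513 + 601))*(-314 + d) = ((276 + (6 + (-18)²))*(513 + 601))*(-314 + 675) = ((276 + (6 + 324))*1114)*361 = ((276 + 330)*1114)*361 = (606*1114)*361 = 675084*361 = 243705324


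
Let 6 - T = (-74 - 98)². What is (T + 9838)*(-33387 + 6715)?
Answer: 526505280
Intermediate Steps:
T = -29578 (T = 6 - (-74 - 98)² = 6 - 1*(-172)² = 6 - 1*29584 = 6 - 29584 = -29578)
(T + 9838)*(-33387 + 6715) = (-29578 + 9838)*(-33387 + 6715) = -19740*(-26672) = 526505280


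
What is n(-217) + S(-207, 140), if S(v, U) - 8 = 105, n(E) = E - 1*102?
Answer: -206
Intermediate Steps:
n(E) = -102 + E (n(E) = E - 102 = -102 + E)
S(v, U) = 113 (S(v, U) = 8 + 105 = 113)
n(-217) + S(-207, 140) = (-102 - 217) + 113 = -319 + 113 = -206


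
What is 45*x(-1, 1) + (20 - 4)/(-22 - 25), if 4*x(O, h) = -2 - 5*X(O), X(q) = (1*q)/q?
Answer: -14869/188 ≈ -79.090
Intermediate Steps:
X(q) = 1 (X(q) = q/q = 1)
x(O, h) = -7/4 (x(O, h) = (-2 - 5*1)/4 = (-2 - 5)/4 = (¼)*(-7) = -7/4)
45*x(-1, 1) + (20 - 4)/(-22 - 25) = 45*(-7/4) + (20 - 4)/(-22 - 25) = -315/4 + 16/(-47) = -315/4 + 16*(-1/47) = -315/4 - 16/47 = -14869/188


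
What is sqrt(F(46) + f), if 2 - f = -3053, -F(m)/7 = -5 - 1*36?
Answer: sqrt(3342) ≈ 57.810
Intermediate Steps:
F(m) = 287 (F(m) = -7*(-5 - 1*36) = -7*(-5 - 36) = -7*(-41) = 287)
f = 3055 (f = 2 - 1*(-3053) = 2 + 3053 = 3055)
sqrt(F(46) + f) = sqrt(287 + 3055) = sqrt(3342)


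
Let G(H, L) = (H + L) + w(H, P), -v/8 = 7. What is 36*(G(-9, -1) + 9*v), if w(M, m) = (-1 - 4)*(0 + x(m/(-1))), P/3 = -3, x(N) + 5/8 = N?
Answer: -40023/2 ≈ -20012.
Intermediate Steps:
x(N) = -5/8 + N
v = -56 (v = -8*7 = -56)
P = -9 (P = 3*(-3) = -9)
w(M, m) = 25/8 + 5*m (w(M, m) = (-1 - 4)*(0 + (-5/8 + m/(-1))) = -5*(0 + (-5/8 + m*(-1))) = -5*(0 + (-5/8 - m)) = -5*(-5/8 - m) = 25/8 + 5*m)
G(H, L) = -335/8 + H + L (G(H, L) = (H + L) + (25/8 + 5*(-9)) = (H + L) + (25/8 - 45) = (H + L) - 335/8 = -335/8 + H + L)
36*(G(-9, -1) + 9*v) = 36*((-335/8 - 9 - 1) + 9*(-56)) = 36*(-415/8 - 504) = 36*(-4447/8) = -40023/2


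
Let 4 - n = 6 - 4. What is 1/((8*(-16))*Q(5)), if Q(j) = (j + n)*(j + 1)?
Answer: -1/5376 ≈ -0.00018601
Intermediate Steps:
n = 2 (n = 4 - (6 - 4) = 4 - 1*2 = 4 - 2 = 2)
Q(j) = (1 + j)*(2 + j) (Q(j) = (j + 2)*(j + 1) = (2 + j)*(1 + j) = (1 + j)*(2 + j))
1/((8*(-16))*Q(5)) = 1/((8*(-16))*(2 + 5² + 3*5)) = 1/(-128*(2 + 25 + 15)) = 1/(-128*42) = 1/(-5376) = -1/5376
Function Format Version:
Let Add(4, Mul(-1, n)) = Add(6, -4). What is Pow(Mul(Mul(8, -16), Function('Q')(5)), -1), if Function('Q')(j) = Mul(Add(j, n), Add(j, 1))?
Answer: Rational(-1, 5376) ≈ -0.00018601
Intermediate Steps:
n = 2 (n = Add(4, Mul(-1, Add(6, -4))) = Add(4, Mul(-1, 2)) = Add(4, -2) = 2)
Function('Q')(j) = Mul(Add(1, j), Add(2, j)) (Function('Q')(j) = Mul(Add(j, 2), Add(j, 1)) = Mul(Add(2, j), Add(1, j)) = Mul(Add(1, j), Add(2, j)))
Pow(Mul(Mul(8, -16), Function('Q')(5)), -1) = Pow(Mul(Mul(8, -16), Add(2, Pow(5, 2), Mul(3, 5))), -1) = Pow(Mul(-128, Add(2, 25, 15)), -1) = Pow(Mul(-128, 42), -1) = Pow(-5376, -1) = Rational(-1, 5376)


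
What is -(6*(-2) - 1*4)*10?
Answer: 160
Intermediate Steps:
-(6*(-2) - 1*4)*10 = -(-12 - 4)*10 = -1*(-16)*10 = 16*10 = 160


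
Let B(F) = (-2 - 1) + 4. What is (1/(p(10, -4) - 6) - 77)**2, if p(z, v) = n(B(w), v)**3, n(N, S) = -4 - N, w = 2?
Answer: 101767744/17161 ≈ 5930.2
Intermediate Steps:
B(F) = 1 (B(F) = -3 + 4 = 1)
p(z, v) = -125 (p(z, v) = (-4 - 1*1)**3 = (-4 - 1)**3 = (-5)**3 = -125)
(1/(p(10, -4) - 6) - 77)**2 = (1/(-125 - 6) - 77)**2 = (1/(-131) - 77)**2 = (-1/131 - 77)**2 = (-10088/131)**2 = 101767744/17161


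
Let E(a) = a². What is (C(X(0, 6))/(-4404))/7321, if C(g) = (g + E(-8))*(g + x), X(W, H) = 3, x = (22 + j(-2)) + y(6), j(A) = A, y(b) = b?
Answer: -1943/32241684 ≈ -6.0264e-5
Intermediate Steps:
x = 26 (x = (22 - 2) + 6 = 20 + 6 = 26)
C(g) = (26 + g)*(64 + g) (C(g) = (g + (-8)²)*(g + 26) = (g + 64)*(26 + g) = (64 + g)*(26 + g) = (26 + g)*(64 + g))
(C(X(0, 6))/(-4404))/7321 = ((1664 + 3² + 90*3)/(-4404))/7321 = ((1664 + 9 + 270)*(-1/4404))*(1/7321) = (1943*(-1/4404))*(1/7321) = -1943/4404*1/7321 = -1943/32241684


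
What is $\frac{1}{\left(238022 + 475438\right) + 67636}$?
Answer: $\frac{1}{781096} \approx 1.2803 \cdot 10^{-6}$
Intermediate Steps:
$\frac{1}{\left(238022 + 475438\right) + 67636} = \frac{1}{713460 + 67636} = \frac{1}{781096}$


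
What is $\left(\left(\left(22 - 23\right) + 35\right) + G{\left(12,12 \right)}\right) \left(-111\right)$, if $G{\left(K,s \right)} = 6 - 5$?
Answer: $-3885$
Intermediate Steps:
$G{\left(K,s \right)} = 1$ ($G{\left(K,s \right)} = 6 - 5 = 1$)
$\left(\left(\left(22 - 23\right) + 35\right) + G{\left(12,12 \right)}\right) \left(-111\right) = \left(\left(\left(22 - 23\right) + 35\right) + 1\right) \left(-111\right) = \left(\left(-1 + 35\right) + 1\right) \left(-111\right) = \left(34 + 1\right) \left(-111\right) = 35 \left(-111\right) = -3885$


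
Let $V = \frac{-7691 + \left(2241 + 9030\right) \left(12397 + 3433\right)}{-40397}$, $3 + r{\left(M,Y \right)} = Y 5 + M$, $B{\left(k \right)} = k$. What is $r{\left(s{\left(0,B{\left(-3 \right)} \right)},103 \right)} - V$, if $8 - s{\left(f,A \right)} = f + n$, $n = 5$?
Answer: $\frac{199216694}{40397} \approx 4931.5$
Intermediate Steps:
$s{\left(f,A \right)} = 3 - f$ ($s{\left(f,A \right)} = 8 - \left(f + 5\right) = 8 - \left(5 + f\right) = 3 - f$)
$r{\left(M,Y \right)} = -3 + M + 5 Y$ ($r{\left(M,Y \right)} = -3 + \left(Y 5 + M\right) = -3 + \left(5 Y + M\right) = -3 + \left(M + 5 Y\right) = -3 + M + 5 Y$)
$V = - \frac{178412239}{40397}$ ($V = \left(-7691 + 11271 \cdot 15830\right) \left(- \frac{1}{40397}\right) = \left(-7691 + 178419930\right) \left(- \frac{1}{40397}\right) = 178412239 \left(- \frac{1}{40397}\right) = - \frac{178412239}{40397} \approx -4416.5$)
$r{\left(s{\left(0,B{\left(-3 \right)} \right)},103 \right)} - V = \left(-3 + \left(3 - 0\right) + 5 \cdot 103\right) - - \frac{178412239}{40397} = \left(-3 + \left(3 + 0\right) + 515\right) + \frac{178412239}{40397} = \left(-3 + 3 + 515\right) + \frac{178412239}{40397} = 515 + \frac{178412239}{40397} = \frac{199216694}{40397}$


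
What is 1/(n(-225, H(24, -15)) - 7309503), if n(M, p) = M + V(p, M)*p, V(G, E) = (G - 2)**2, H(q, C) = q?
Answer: -1/7298112 ≈ -1.3702e-7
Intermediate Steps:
V(G, E) = (-2 + G)**2
n(M, p) = M + p*(-2 + p)**2 (n(M, p) = M + (-2 + p)**2*p = M + p*(-2 + p)**2)
1/(n(-225, H(24, -15)) - 7309503) = 1/((-225 + 24*(-2 + 24)**2) - 7309503) = 1/((-225 + 24*22**2) - 7309503) = 1/((-225 + 24*484) - 7309503) = 1/((-225 + 11616) - 7309503) = 1/(11391 - 7309503) = 1/(-7298112) = -1/7298112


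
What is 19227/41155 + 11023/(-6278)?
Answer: -4560883/3539330 ≈ -1.2886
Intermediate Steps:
19227/41155 + 11023/(-6278) = 19227*(1/41155) + 11023*(-1/6278) = 19227/41155 - 151/86 = -4560883/3539330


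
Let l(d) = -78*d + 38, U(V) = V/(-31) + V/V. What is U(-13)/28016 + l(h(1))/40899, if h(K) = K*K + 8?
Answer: -143720447/8880154476 ≈ -0.016184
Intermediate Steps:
h(K) = 8 + K² (h(K) = K² + 8 = 8 + K²)
U(V) = 1 - V/31 (U(V) = V*(-1/31) + 1 = -V/31 + 1 = 1 - V/31)
l(d) = 38 - 78*d
U(-13)/28016 + l(h(1))/40899 = (1 - 1/31*(-13))/28016 + (38 - 78*(8 + 1²))/40899 = (1 + 13/31)*(1/28016) + (38 - 78*(8 + 1))*(1/40899) = (44/31)*(1/28016) + (38 - 78*9)*(1/40899) = 11/217124 + (38 - 702)*(1/40899) = 11/217124 - 664*1/40899 = 11/217124 - 664/40899 = -143720447/8880154476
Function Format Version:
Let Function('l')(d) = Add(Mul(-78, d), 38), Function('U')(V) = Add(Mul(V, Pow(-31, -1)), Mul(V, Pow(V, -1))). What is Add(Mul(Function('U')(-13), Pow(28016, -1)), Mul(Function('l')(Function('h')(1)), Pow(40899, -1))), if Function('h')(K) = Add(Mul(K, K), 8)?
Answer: Rational(-143720447, 8880154476) ≈ -0.016184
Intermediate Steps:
Function('h')(K) = Add(8, Pow(K, 2)) (Function('h')(K) = Add(Pow(K, 2), 8) = Add(8, Pow(K, 2)))
Function('U')(V) = Add(1, Mul(Rational(-1, 31), V)) (Function('U')(V) = Add(Mul(V, Rational(-1, 31)), 1) = Add(Mul(Rational(-1, 31), V), 1) = Add(1, Mul(Rational(-1, 31), V)))
Function('l')(d) = Add(38, Mul(-78, d))
Add(Mul(Function('U')(-13), Pow(28016, -1)), Mul(Function('l')(Function('h')(1)), Pow(40899, -1))) = Add(Mul(Add(1, Mul(Rational(-1, 31), -13)), Pow(28016, -1)), Mul(Add(38, Mul(-78, Add(8, Pow(1, 2)))), Pow(40899, -1))) = Add(Mul(Add(1, Rational(13, 31)), Rational(1, 28016)), Mul(Add(38, Mul(-78, Add(8, 1))), Rational(1, 40899))) = Add(Mul(Rational(44, 31), Rational(1, 28016)), Mul(Add(38, Mul(-78, 9)), Rational(1, 40899))) = Add(Rational(11, 217124), Mul(Add(38, -702), Rational(1, 40899))) = Add(Rational(11, 217124), Mul(-664, Rational(1, 40899))) = Add(Rational(11, 217124), Rational(-664, 40899)) = Rational(-143720447, 8880154476)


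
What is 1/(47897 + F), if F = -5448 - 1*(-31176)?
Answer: 1/73625 ≈ 1.3582e-5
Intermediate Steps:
F = 25728 (F = -5448 + 31176 = 25728)
1/(47897 + F) = 1/(47897 + 25728) = 1/73625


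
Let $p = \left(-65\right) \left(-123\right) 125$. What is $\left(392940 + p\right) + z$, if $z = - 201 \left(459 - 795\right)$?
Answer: $1459851$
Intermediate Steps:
$z = 67536$ ($z = \left(-201\right) \left(-336\right) = 67536$)
$p = 999375$ ($p = 7995 \cdot 125 = 999375$)
$\left(392940 + p\right) + z = \left(392940 + 999375\right) + 67536 = 1392315 + 67536 = 1459851$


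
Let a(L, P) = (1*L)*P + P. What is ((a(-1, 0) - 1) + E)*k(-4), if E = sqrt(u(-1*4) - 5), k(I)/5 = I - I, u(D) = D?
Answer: 0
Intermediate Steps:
k(I) = 0 (k(I) = 5*(I - I) = 5*0 = 0)
a(L, P) = P + L*P (a(L, P) = L*P + P = P + L*P)
E = 3*I (E = sqrt(-1*4 - 5) = sqrt(-4 - 5) = sqrt(-9) = 3*I ≈ 3.0*I)
((a(-1, 0) - 1) + E)*k(-4) = ((0*(1 - 1) - 1) + 3*I)*0 = ((0*0 - 1) + 3*I)*0 = ((0 - 1) + 3*I)*0 = (-1 + 3*I)*0 = 0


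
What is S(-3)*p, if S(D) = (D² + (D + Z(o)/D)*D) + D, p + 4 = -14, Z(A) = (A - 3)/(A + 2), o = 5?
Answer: -1926/7 ≈ -275.14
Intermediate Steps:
Z(A) = (-3 + A)/(2 + A)
p = -18 (p = -4 - 14 = -18)
S(D) = D + D² + D*(D + 2/(7*D)) (S(D) = (D² + (D + ((-3 + 5)/(2 + 5))/D)*D) + D = (D² + (D + (2/7)/D)*D) + D = (D² + (D + ((⅐)*2)/D)*D) + D = (D² + (D + 2/(7*D))*D) + D = (D² + D*(D + 2/(7*D))) + D = D + D² + D*(D + 2/(7*D)))
S(-3)*p = (2/7 - 3 + 2*(-3)²)*(-18) = (2/7 - 3 + 2*9)*(-18) = (2/7 - 3 + 18)*(-18) = (107/7)*(-18) = -1926/7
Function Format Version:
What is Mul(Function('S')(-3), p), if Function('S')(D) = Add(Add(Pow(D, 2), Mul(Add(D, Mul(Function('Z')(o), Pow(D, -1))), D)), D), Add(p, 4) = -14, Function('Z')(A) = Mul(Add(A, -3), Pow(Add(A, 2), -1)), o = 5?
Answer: Rational(-1926, 7) ≈ -275.14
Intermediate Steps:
Function('Z')(A) = Mul(Pow(Add(2, A), -1), Add(-3, A)) (Function('Z')(A) = Mul(Add(-3, A), Pow(Add(2, A), -1)) = Mul(Pow(Add(2, A), -1), Add(-3, A)))
p = -18 (p = Add(-4, -14) = -18)
Function('S')(D) = Add(D, Pow(D, 2), Mul(D, Add(D, Mul(Rational(2, 7), Pow(D, -1))))) (Function('S')(D) = Add(Add(Pow(D, 2), Mul(Add(D, Mul(Mul(Pow(Add(2, 5), -1), Add(-3, 5)), Pow(D, -1))), D)), D) = Add(Add(Pow(D, 2), Mul(Add(D, Mul(Mul(Pow(7, -1), 2), Pow(D, -1))), D)), D) = Add(Add(Pow(D, 2), Mul(Add(D, Mul(Mul(Rational(1, 7), 2), Pow(D, -1))), D)), D) = Add(Add(Pow(D, 2), Mul(Add(D, Mul(Rational(2, 7), Pow(D, -1))), D)), D) = Add(Add(Pow(D, 2), Mul(D, Add(D, Mul(Rational(2, 7), Pow(D, -1))))), D) = Add(D, Pow(D, 2), Mul(D, Add(D, Mul(Rational(2, 7), Pow(D, -1))))))
Mul(Function('S')(-3), p) = Mul(Add(Rational(2, 7), -3, Mul(2, Pow(-3, 2))), -18) = Mul(Add(Rational(2, 7), -3, Mul(2, 9)), -18) = Mul(Add(Rational(2, 7), -3, 18), -18) = Mul(Rational(107, 7), -18) = Rational(-1926, 7)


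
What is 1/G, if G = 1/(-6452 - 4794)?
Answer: -11246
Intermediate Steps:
G = -1/11246 (G = 1/(-11246) = -1/11246 ≈ -8.8920e-5)
1/G = 1/(-1/11246) = -11246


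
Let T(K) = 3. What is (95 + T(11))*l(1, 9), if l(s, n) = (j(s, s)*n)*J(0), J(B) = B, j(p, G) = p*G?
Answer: 0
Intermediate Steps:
j(p, G) = G*p
l(s, n) = 0 (l(s, n) = ((s*s)*n)*0 = (s**2*n)*0 = (n*s**2)*0 = 0)
(95 + T(11))*l(1, 9) = (95 + 3)*0 = 98*0 = 0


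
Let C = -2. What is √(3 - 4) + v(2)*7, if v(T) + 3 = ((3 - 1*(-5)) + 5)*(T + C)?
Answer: -21 + I ≈ -21.0 + 1.0*I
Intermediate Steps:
v(T) = -29 + 13*T (v(T) = -3 + ((3 - 1*(-5)) + 5)*(T - 2) = -3 + ((3 + 5) + 5)*(-2 + T) = -3 + (8 + 5)*(-2 + T) = -3 + 13*(-2 + T) = -3 + (-26 + 13*T) = -29 + 13*T)
√(3 - 4) + v(2)*7 = √(3 - 4) + (-29 + 13*2)*7 = √(-1) + (-29 + 26)*7 = I - 3*7 = I - 21 = -21 + I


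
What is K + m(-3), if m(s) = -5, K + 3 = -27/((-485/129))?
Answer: -397/485 ≈ -0.81856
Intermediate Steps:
K = 2028/485 (K = -3 - 27/((-485/129)) = -3 - 27/((-485*1/129)) = -3 - 27/(-485/129) = -3 - 27*(-129/485) = -3 + 3483/485 = 2028/485 ≈ 4.1814)
K + m(-3) = 2028/485 - 5 = -397/485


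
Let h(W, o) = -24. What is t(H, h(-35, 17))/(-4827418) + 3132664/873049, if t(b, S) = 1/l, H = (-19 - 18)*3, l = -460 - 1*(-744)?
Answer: 4294840716287719/1196938577924888 ≈ 3.5882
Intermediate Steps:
l = 284 (l = -460 + 744 = 284)
H = -111 (H = -37*3 = -111)
t(b, S) = 1/284
t(H, h(-35, 17))/(-4827418) + 3132664/873049 = (1/284)/(-4827418) + 3132664/873049 = (1/284)*(-1/4827418) + 3132664*(1/873049) = -1/1370986712 + 3132664/873049 = 4294840716287719/1196938577924888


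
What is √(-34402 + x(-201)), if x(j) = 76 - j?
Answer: 5*I*√1365 ≈ 184.73*I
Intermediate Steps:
√(-34402 + x(-201)) = √(-34402 + (76 - 1*(-201))) = √(-34402 + (76 + 201)) = √(-34402 + 277) = √(-34125) = 5*I*√1365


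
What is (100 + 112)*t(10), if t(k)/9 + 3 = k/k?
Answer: -3816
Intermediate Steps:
t(k) = -18 (t(k) = -27 + 9*(k/k) = -27 + 9*1 = -27 + 9 = -18)
(100 + 112)*t(10) = (100 + 112)*(-18) = 212*(-18) = -3816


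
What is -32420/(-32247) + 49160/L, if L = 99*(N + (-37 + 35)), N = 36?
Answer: 31377560/2010063 ≈ 15.610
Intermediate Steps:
L = 3366 (L = 99*(36 + (-37 + 35)) = 99*(36 - 2) = 99*34 = 3366)
-32420/(-32247) + 49160/L = -32420/(-32247) + 49160/3366 = -32420*(-1/32247) + 49160*(1/3366) = 32420/32247 + 24580/1683 = 31377560/2010063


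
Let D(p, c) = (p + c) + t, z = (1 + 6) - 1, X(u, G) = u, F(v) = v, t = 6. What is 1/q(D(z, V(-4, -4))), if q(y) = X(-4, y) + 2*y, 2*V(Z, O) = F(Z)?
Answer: 1/16 ≈ 0.062500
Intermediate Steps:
V(Z, O) = Z/2
z = 6 (z = 7 - 1 = 6)
D(p, c) = 6 + c + p (D(p, c) = (p + c) + 6 = (c + p) + 6 = 6 + c + p)
q(y) = -4 + 2*y
1/q(D(z, V(-4, -4))) = 1/(-4 + 2*(6 + (½)*(-4) + 6)) = 1/(-4 + 2*(6 - 2 + 6)) = 1/(-4 + 2*10) = 1/(-4 + 20) = 1/16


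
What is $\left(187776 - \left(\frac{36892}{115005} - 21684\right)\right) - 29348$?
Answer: $\frac{20713743668}{115005} \approx 1.8011 \cdot 10^{5}$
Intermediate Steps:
$\left(187776 - \left(\frac{36892}{115005} - 21684\right)\right) - 29348 = \left(187776 - - \frac{2493731528}{115005}\right) - 29348 = \left(187776 + \frac{2493731528}{115005}\right) - 29348 = \frac{24088910408}{115005} - 29348 = \frac{20713743668}{115005}$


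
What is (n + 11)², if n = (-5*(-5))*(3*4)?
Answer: 96721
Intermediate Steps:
n = 300 (n = 25*12 = 300)
(n + 11)² = (300 + 11)² = 311² = 96721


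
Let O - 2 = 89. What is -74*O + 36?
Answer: -6698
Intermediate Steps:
O = 91 (O = 2 + 89 = 91)
-74*O + 36 = -74*91 + 36 = -6734 + 36 = -6698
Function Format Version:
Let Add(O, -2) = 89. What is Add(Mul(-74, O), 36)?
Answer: -6698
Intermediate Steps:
O = 91 (O = Add(2, 89) = 91)
Add(Mul(-74, O), 36) = Add(Mul(-74, 91), 36) = Add(-6734, 36) = -6698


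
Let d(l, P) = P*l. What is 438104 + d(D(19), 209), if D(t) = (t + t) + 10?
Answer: 448136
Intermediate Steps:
D(t) = 10 + 2*t (D(t) = 2*t + 10 = 10 + 2*t)
438104 + d(D(19), 209) = 438104 + 209*(10 + 2*19) = 438104 + 209*(10 + 38) = 438104 + 209*48 = 438104 + 10032 = 448136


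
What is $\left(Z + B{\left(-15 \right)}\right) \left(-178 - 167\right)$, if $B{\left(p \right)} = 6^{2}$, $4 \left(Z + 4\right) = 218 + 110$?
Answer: $-39330$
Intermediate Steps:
$Z = 78$ ($Z = -4 + \frac{218 + 110}{4} = -4 + \frac{1}{4} \cdot 328 = -4 + 82 = 78$)
$B{\left(p \right)} = 36$
$\left(Z + B{\left(-15 \right)}\right) \left(-178 - 167\right) = \left(78 + 36\right) \left(-178 - 167\right) = 114 \left(-345\right) = -39330$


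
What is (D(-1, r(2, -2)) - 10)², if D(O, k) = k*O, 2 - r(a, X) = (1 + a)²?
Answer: 9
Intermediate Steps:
r(a, X) = 2 - (1 + a)²
D(O, k) = O*k
(D(-1, r(2, -2)) - 10)² = (-(2 - (1 + 2)²) - 10)² = (-(2 - 1*3²) - 10)² = (-(2 - 1*9) - 10)² = (-(2 - 9) - 10)² = (-1*(-7) - 10)² = (7 - 10)² = (-3)² = 9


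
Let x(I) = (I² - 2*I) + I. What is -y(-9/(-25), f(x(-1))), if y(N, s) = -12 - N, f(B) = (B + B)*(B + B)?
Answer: 309/25 ≈ 12.360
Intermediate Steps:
x(I) = I² - I
f(B) = 4*B² (f(B) = (2*B)*(2*B) = 4*B²)
-y(-9/(-25), f(x(-1))) = -(-12 - (-9)/(-25)) = -(-12 - (-9)*(-1)/25) = -(-12 - 1*9/25) = -(-12 - 9/25) = -1*(-309/25) = 309/25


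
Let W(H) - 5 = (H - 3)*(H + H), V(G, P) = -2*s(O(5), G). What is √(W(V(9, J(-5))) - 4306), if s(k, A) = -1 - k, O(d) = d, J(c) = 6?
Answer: I*√4085 ≈ 63.914*I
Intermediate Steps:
V(G, P) = 12 (V(G, P) = -2*(-1 - 1*5) = -2*(-1 - 5) = -2*(-6) = 12)
W(H) = 5 + 2*H*(-3 + H) (W(H) = 5 + (H - 3)*(H + H) = 5 + (-3 + H)*(2*H) = 5 + 2*H*(-3 + H))
√(W(V(9, J(-5))) - 4306) = √((5 - 6*12 + 2*12²) - 4306) = √((5 - 72 + 2*144) - 4306) = √((5 - 72 + 288) - 4306) = √(221 - 4306) = √(-4085) = I*√4085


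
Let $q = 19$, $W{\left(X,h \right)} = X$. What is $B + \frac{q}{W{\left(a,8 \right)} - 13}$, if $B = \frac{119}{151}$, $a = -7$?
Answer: $- \frac{489}{3020} \approx -0.16192$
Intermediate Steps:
$B = \frac{119}{151}$ ($B = 119 \cdot \frac{1}{151} = \frac{119}{151} \approx 0.78808$)
$B + \frac{q}{W{\left(a,8 \right)} - 13} = \frac{119}{151} + \frac{19}{-7 - 13} = \frac{119}{151} + \frac{19}{-20} = \frac{119}{151} + 19 \left(- \frac{1}{20}\right) = \frac{119}{151} - \frac{19}{20} = - \frac{489}{3020}$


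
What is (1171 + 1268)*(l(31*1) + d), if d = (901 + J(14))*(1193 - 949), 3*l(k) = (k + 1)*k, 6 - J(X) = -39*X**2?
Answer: 5089643412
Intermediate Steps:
J(X) = 6 + 39*X**2 (J(X) = 6 - (-39)*X**2 = 6 + 39*X**2)
l(k) = k*(1 + k)/3 (l(k) = ((k + 1)*k)/3 = ((1 + k)*k)/3 = (k*(1 + k))/3 = k*(1 + k)/3)
d = 2086444 (d = (901 + (6 + 39*14**2))*(1193 - 949) = (901 + (6 + 39*196))*244 = (901 + (6 + 7644))*244 = (901 + 7650)*244 = 8551*244 = 2086444)
(1171 + 1268)*(l(31*1) + d) = (1171 + 1268)*((31*1)*(1 + 31*1)/3 + 2086444) = 2439*((1/3)*31*(1 + 31) + 2086444) = 2439*((1/3)*31*32 + 2086444) = 2439*(992/3 + 2086444) = 2439*(6260324/3) = 5089643412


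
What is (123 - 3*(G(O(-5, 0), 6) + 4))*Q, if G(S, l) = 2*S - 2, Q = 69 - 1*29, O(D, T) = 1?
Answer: 4440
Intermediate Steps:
Q = 40 (Q = 69 - 29 = 40)
G(S, l) = -2 + 2*S
(123 - 3*(G(O(-5, 0), 6) + 4))*Q = (123 - 3*((-2 + 2*1) + 4))*40 = (123 - 3*((-2 + 2) + 4))*40 = (123 - 3*(0 + 4))*40 = (123 - 3*4)*40 = (123 - 12)*40 = 111*40 = 4440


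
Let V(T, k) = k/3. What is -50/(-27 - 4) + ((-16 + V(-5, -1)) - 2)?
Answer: -1555/93 ≈ -16.720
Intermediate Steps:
V(T, k) = k/3 (V(T, k) = k*(⅓) = k/3)
-50/(-27 - 4) + ((-16 + V(-5, -1)) - 2) = -50/(-27 - 4) + ((-16 + (⅓)*(-1)) - 2) = -50/(-31) + ((-16 - ⅓) - 2) = -1/31*(-50) + (-49/3 - 2) = 50/31 - 55/3 = -1555/93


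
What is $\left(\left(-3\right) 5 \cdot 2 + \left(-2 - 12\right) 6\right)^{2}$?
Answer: $12996$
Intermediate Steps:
$\left(\left(-3\right) 5 \cdot 2 + \left(-2 - 12\right) 6\right)^{2} = \left(\left(-15\right) 2 + \left(-2 - 12\right) 6\right)^{2} = \left(-30 - 84\right)^{2} = \left(-114\right)^{2} = 12996$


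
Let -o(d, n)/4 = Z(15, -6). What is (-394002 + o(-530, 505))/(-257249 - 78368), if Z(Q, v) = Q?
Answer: 394062/335617 ≈ 1.1741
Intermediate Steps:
o(d, n) = -60 (o(d, n) = -4*15 = -60)
(-394002 + o(-530, 505))/(-257249 - 78368) = (-394002 - 60)/(-257249 - 78368) = -394062/(-335617) = -394062*(-1/335617) = 394062/335617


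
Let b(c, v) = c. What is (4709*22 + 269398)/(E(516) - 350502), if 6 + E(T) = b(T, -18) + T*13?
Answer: -31083/28607 ≈ -1.0866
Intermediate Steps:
E(T) = -6 + 14*T (E(T) = -6 + (T + T*13) = -6 + (T + 13*T) = -6 + 14*T)
(4709*22 + 269398)/(E(516) - 350502) = (4709*22 + 269398)/((-6 + 14*516) - 350502) = (103598 + 269398)/((-6 + 7224) - 350502) = 372996/(7218 - 350502) = 372996/(-343284) = 372996*(-1/343284) = -31083/28607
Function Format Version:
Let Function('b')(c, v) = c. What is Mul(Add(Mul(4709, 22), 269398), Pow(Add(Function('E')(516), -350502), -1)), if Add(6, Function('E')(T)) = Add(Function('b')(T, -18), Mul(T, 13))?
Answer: Rational(-31083, 28607) ≈ -1.0866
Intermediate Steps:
Function('E')(T) = Add(-6, Mul(14, T)) (Function('E')(T) = Add(-6, Add(T, Mul(T, 13))) = Add(-6, Add(T, Mul(13, T))) = Add(-6, Mul(14, T)))
Mul(Add(Mul(4709, 22), 269398), Pow(Add(Function('E')(516), -350502), -1)) = Mul(Add(Mul(4709, 22), 269398), Pow(Add(Add(-6, Mul(14, 516)), -350502), -1)) = Mul(Add(103598, 269398), Pow(Add(Add(-6, 7224), -350502), -1)) = Mul(372996, Pow(Add(7218, -350502), -1)) = Mul(372996, Pow(-343284, -1)) = Mul(372996, Rational(-1, 343284)) = Rational(-31083, 28607)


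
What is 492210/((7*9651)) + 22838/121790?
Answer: 539378269/72173395 ≈ 7.4734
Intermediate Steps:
492210/((7*9651)) + 22838/121790 = 492210/67557 + 22838*(1/121790) = 492210*(1/67557) + 601/3205 = 164070/22519 + 601/3205 = 539378269/72173395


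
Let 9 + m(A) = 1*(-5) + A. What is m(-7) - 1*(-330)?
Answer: 309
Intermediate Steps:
m(A) = -14 + A (m(A) = -9 + (1*(-5) + A) = -9 + (-5 + A) = -14 + A)
m(-7) - 1*(-330) = (-14 - 7) - 1*(-330) = -21 + 330 = 309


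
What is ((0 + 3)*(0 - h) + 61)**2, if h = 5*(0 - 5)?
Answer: 18496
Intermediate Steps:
h = -25 (h = 5*(-5) = -25)
((0 + 3)*(0 - h) + 61)**2 = ((0 + 3)*(0 - 1*(-25)) + 61)**2 = (3*(0 + 25) + 61)**2 = (3*25 + 61)**2 = (75 + 61)**2 = 136**2 = 18496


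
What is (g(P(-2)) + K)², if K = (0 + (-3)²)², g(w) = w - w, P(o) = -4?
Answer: 6561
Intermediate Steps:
g(w) = 0
K = 81 (K = (0 + 9)² = 9² = 81)
(g(P(-2)) + K)² = (0 + 81)² = 81² = 6561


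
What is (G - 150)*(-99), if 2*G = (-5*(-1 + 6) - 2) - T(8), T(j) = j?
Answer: 33165/2 ≈ 16583.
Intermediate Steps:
G = -35/2 (G = ((-5*(-1 + 6) - 2) - 1*8)/2 = ((-5*5 - 2) - 8)/2 = ((-25 - 2) - 8)/2 = (-27 - 8)/2 = (1/2)*(-35) = -35/2 ≈ -17.500)
(G - 150)*(-99) = (-35/2 - 150)*(-99) = -335/2*(-99) = 33165/2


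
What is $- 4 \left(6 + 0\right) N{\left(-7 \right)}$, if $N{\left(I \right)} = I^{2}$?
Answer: $-1176$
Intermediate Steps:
$- 4 \left(6 + 0\right) N{\left(-7 \right)} = - 4 \left(6 + 0\right) \left(-7\right)^{2} = \left(-4\right) 6 \cdot 49 = \left(-24\right) 49 = -1176$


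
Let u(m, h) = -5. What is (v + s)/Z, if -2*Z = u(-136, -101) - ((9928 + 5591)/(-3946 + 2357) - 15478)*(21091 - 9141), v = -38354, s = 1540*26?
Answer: -765444/42012888715 ≈ -1.8219e-5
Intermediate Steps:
s = 40040
Z = -42012888715/454 (Z = -(-5 - ((9928 + 5591)/(-3946 + 2357) - 15478)*(21091 - 9141))/2 = -(-5 - (15519/(-1589) - 15478)*11950)/2 = -(-5 - (15519*(-1/1589) - 15478)*11950)/2 = -(-5 - (-2217/227 - 15478)*11950)/2 = -(-5 - (-3515723)*11950/227)/2 = -(-5 - 1*(-42012889850/227))/2 = -(-5 + 42012889850/227)/2 = -½*42012888715/227 = -42012888715/454 ≈ -9.2539e+7)
(v + s)/Z = (-38354 + 40040)/(-42012888715/454) = 1686*(-454/42012888715) = -765444/42012888715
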